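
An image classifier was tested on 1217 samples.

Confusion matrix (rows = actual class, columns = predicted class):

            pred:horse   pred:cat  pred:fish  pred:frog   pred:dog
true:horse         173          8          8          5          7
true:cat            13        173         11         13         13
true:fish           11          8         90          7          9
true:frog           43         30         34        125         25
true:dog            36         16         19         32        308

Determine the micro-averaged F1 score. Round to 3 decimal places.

0.714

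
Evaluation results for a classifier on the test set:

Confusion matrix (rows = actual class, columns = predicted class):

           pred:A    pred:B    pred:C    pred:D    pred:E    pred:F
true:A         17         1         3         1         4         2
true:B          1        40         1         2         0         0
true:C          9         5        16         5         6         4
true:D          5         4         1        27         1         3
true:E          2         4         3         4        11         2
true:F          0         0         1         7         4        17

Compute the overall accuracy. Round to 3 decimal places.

Accuracy = trace / total = (17+40+16+27+11+17=128) / 213 = 128/213 = 0.601

0.601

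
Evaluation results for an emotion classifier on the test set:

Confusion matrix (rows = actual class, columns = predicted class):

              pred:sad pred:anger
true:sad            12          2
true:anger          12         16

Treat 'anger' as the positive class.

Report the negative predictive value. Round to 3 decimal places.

0.500

NPV = TN/(TN+FN) = 12/(12+12) = 0.500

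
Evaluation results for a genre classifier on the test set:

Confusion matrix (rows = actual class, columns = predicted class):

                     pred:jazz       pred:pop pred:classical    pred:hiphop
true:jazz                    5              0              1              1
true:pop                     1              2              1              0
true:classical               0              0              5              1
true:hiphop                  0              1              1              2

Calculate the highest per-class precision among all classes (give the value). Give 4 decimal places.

0.8333

Per-class precision (TP/(TP+FP)):
  jazz: TP=5, FP=1+0+0=1 → 5/6 = 0.83333
  pop: TP=2, FP=0+0+1=1 → 2/3 = 0.66667
  classical: TP=5, FP=1+1+1=3 → 5/8 = 0.62500
  hiphop: TP=2, FP=1+0+1=2 → 2/4 = 0.50000
Highest is class 'jazz' with precision = 0.8333.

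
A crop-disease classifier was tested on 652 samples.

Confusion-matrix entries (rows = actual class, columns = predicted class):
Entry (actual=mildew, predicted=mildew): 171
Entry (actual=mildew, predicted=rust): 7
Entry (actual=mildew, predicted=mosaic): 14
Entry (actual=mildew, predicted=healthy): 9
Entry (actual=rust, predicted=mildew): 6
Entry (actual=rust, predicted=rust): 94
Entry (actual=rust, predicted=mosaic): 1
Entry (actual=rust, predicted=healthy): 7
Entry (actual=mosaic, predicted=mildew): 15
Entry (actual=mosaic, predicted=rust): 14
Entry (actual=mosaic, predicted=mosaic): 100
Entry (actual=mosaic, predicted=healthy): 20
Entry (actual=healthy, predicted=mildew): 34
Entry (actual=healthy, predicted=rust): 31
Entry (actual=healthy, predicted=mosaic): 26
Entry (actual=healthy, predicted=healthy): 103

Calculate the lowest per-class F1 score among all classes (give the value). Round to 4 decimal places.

0.6186

Per-class F1 score (2·TP/(2·TP+FP+FN)):
  mildew: TP=171, FP=6+15+34=55, FN=7+14+9=30 → 342/427 = 0.80094
  rust: TP=94, FP=7+14+31=52, FN=6+1+7=14 → 188/254 = 0.74016
  mosaic: TP=100, FP=14+1+26=41, FN=15+14+20=49 → 200/290 = 0.68966
  healthy: TP=103, FP=9+7+20=36, FN=34+31+26=91 → 206/333 = 0.61862
Lowest is class 'healthy' with F1 score = 0.6186.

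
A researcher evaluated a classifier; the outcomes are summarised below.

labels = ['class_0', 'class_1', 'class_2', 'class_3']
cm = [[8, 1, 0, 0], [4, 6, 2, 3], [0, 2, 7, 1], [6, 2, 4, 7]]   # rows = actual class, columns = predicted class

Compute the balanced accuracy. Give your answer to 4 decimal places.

0.5893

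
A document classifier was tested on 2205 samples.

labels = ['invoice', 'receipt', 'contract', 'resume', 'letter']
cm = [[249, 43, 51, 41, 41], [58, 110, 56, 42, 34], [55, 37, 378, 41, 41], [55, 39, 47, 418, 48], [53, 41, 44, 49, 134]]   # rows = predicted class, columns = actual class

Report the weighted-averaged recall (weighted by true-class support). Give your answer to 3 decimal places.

0.585

Per-class recall (TP/(TP+FN)):
  invoice: TP=249, FN=58+55+55+53=221 → 249/470 = 0.5298
  receipt: TP=110, FN=43+37+39+41=160 → 110/270 = 0.4074
  contract: TP=378, FN=51+56+47+44=198 → 378/576 = 0.6563
  resume: TP=418, FN=41+42+41+49=173 → 418/591 = 0.7073
  letter: TP=134, FN=41+34+41+48=164 → 134/298 = 0.4497
Weighted-recall = Σ (supportᵢ/N)·recallᵢ with N=2205: (470/2205)·0.5298 + (270/2205)·0.4074 + (576/2205)·0.6563 + (591/2205)·0.7073 + (298/2205)·0.4497 = 0.585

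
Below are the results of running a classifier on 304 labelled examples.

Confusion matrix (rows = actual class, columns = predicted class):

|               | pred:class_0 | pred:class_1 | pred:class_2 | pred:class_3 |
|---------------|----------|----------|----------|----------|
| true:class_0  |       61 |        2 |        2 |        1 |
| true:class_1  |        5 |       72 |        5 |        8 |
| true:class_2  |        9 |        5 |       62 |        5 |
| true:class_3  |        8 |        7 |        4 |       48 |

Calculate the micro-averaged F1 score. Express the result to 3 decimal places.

Micro-averaging pools counts across classes: ΣTP=243, ΣFP=61, ΣFN=61.
Micro-F1 score = 2·TP/(2·TP+FP+FN) on pooled counts = 0.799 (equals overall accuracy in single-label multiclass).

0.799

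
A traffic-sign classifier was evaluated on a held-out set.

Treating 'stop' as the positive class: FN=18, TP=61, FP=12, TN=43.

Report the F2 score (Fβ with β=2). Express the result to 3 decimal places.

Fβ = (1+β²)·TP / ((1+β²)·TP + β²·FN + FP), with β²=4
= 5·61 / (5·61 + 4·18 + 12) = 0.784

0.784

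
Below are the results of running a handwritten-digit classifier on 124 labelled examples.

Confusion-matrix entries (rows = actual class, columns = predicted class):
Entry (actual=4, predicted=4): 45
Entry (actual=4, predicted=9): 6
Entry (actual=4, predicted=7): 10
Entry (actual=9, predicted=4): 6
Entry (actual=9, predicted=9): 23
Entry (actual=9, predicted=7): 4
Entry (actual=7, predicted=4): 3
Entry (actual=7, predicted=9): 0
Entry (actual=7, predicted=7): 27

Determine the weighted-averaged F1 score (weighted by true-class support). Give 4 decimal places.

0.7665

Per-class F1 score (2·TP/(2·TP+FP+FN)):
  4: TP=45, FP=6+3=9, FN=6+10=16 → 90/115 = 0.78261
  9: TP=23, FP=6+0=6, FN=6+4=10 → 46/62 = 0.74194
  7: TP=27, FP=10+4=14, FN=3+0=3 → 54/71 = 0.76056
Weighted-F1 score = Σ (supportᵢ/N)·F1 scoreᵢ with N=124: (61/124)·0.78261 + (33/124)·0.74194 + (30/124)·0.76056 = 0.7665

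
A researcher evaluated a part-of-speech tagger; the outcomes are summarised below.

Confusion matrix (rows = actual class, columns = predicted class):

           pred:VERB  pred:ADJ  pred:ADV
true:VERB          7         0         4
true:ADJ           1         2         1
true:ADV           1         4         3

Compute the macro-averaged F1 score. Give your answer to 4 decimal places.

0.4917

Per-class F1 score (2·TP/(2·TP+FP+FN)):
  VERB: TP=7, FP=1+1=2, FN=0+4=4 → 14/20 = 0.70000
  ADJ: TP=2, FP=0+4=4, FN=1+1=2 → 4/10 = 0.40000
  ADV: TP=3, FP=4+1=5, FN=1+4=5 → 6/16 = 0.37500
Macro-F1 score = mean = (0.70000 + 0.40000 + 0.37500) / 3 = 0.4917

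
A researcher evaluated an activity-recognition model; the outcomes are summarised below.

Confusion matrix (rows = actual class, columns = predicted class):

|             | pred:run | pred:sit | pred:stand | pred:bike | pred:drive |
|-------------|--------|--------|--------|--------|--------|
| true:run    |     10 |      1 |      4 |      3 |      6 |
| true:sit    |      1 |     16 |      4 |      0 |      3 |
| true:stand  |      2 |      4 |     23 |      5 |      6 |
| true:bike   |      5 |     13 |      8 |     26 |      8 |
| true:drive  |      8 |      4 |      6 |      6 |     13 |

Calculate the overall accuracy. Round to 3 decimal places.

Accuracy = trace / total = (10+16+23+26+13=88) / 185 = 88/185 = 0.476

0.476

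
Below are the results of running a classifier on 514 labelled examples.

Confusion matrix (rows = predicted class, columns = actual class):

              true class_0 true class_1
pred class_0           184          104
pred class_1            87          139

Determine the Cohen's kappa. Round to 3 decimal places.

0.252

Observed agreement pₒ = trace/N = 323/514 = 0.6284
Expected agreement pₑ = Σ (rowᵢ·colᵢ)/N² = (271·288 + 243·226)/514² = 0.5033
κ = (pₒ − pₑ)/(1 − pₑ) = (0.6284 − 0.5033)/(1 − 0.5033) = 0.252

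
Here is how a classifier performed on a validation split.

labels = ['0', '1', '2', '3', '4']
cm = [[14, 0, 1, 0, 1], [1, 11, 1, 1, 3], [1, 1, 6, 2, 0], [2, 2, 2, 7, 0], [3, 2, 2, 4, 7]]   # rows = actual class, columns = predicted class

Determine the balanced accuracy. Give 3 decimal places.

0.610

Balanced accuracy = mean of per-class recall.
  0: recall = 14/16 = 0.8750
  1: recall = 11/17 = 0.6471
  2: recall = 6/10 = 0.6000
  3: recall = 7/13 = 0.5385
  4: recall = 7/18 = 0.3889
Mean = (0.8750 + 0.6471 + 0.6000 + 0.5385 + 0.3889) / 5 = 0.610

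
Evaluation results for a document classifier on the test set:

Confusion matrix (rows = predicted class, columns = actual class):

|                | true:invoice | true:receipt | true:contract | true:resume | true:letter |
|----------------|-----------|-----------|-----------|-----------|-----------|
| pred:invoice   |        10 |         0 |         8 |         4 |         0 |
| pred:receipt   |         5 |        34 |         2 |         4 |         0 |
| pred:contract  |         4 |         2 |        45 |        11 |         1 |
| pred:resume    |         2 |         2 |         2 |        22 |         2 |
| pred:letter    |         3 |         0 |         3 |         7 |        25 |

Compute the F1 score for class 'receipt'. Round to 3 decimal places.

One-vs-rest for 'receipt': TP = diagonal; FP = other classes predicted 'receipt'; FN = 'receipt' predicted as other.
F1 score = 2·TP/(2·TP+FP+FN).
receipt: TP=34, FP=5+2+4+0=11, FN=0+2+2+0=4 → 68/83 = 0.8193

0.819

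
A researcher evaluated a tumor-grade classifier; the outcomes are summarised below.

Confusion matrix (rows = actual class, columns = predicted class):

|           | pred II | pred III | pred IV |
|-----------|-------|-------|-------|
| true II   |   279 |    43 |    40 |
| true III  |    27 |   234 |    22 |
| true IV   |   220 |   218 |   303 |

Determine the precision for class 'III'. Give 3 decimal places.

precision = TP/(TP+FP).
III: TP=234, FP=43+218=261 → 234/495 = 0.4727

0.473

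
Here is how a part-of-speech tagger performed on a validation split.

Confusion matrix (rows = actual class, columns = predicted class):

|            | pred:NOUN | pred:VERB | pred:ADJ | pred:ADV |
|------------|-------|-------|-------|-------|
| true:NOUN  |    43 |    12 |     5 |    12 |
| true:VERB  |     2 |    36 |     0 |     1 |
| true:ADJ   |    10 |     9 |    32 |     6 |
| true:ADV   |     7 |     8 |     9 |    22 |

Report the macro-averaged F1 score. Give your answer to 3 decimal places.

0.615

Per-class F1 score (2·TP/(2·TP+FP+FN)):
  NOUN: TP=43, FP=2+10+7=19, FN=12+5+12=29 → 86/134 = 0.6418
  VERB: TP=36, FP=12+9+8=29, FN=2+0+1=3 → 72/104 = 0.6923
  ADJ: TP=32, FP=5+0+9=14, FN=10+9+6=25 → 64/103 = 0.6214
  ADV: TP=22, FP=12+1+6=19, FN=7+8+9=24 → 44/87 = 0.5057
Macro-F1 score = mean = (0.6418 + 0.6923 + 0.6214 + 0.5057) / 4 = 0.615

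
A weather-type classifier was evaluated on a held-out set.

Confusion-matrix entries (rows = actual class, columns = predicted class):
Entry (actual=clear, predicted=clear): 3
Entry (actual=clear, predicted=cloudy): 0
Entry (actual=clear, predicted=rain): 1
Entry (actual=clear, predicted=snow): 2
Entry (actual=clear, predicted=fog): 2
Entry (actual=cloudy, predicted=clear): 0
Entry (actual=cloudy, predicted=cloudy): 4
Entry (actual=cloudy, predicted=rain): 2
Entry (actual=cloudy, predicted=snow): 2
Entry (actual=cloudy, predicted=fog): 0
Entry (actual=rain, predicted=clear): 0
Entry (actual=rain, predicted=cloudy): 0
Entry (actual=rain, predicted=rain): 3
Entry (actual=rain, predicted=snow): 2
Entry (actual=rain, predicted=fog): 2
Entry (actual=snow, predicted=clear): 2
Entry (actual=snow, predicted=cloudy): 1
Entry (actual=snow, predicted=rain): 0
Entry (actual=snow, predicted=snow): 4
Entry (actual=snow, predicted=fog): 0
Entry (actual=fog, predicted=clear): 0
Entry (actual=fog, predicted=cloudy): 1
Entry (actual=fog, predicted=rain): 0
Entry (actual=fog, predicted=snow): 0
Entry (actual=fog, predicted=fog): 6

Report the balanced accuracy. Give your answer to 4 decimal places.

Balanced accuracy = mean of per-class recall.
  clear: recall = 3/8 = 0.37500
  cloudy: recall = 4/8 = 0.50000
  rain: recall = 3/7 = 0.42857
  snow: recall = 4/7 = 0.57143
  fog: recall = 6/7 = 0.85714
Mean = (0.37500 + 0.50000 + 0.42857 + 0.57143 + 0.85714) / 5 = 0.5464

0.5464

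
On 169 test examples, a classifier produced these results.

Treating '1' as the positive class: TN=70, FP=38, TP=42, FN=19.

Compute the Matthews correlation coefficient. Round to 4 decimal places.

MCC = (TP·TN − FP·FN) / √((TP+FP)(TP+FN)(TN+FP)(TN+FN))
Numerator = 42·70 − 38·19 = 2218
Denominator = √(80·61·108·89) = √46906560 = 6848.8364
MCC = 2218 / 6848.8364 = 0.3239

0.3239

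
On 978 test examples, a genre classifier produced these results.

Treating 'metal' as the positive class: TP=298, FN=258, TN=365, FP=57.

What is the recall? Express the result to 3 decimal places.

Recall = TP/(TP+FN) = 298/(298+258) = 298/556 = 0.536

0.536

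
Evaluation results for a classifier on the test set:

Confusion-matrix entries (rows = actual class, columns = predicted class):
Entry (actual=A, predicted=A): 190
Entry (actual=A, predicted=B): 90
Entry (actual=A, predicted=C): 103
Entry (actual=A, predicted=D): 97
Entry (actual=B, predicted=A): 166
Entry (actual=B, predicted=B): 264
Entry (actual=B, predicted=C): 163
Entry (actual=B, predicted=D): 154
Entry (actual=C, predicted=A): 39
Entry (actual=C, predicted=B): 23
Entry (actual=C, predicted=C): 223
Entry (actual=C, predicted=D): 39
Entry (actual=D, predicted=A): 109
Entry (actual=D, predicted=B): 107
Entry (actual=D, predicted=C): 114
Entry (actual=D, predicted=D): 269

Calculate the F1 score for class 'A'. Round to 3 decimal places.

One-vs-rest for 'A': TP = diagonal; FP = other classes predicted 'A'; FN = 'A' predicted as other.
F1 score = 2·TP/(2·TP+FP+FN).
A: TP=190, FP=166+39+109=314, FN=90+103+97=290 → 380/984 = 0.3862

0.386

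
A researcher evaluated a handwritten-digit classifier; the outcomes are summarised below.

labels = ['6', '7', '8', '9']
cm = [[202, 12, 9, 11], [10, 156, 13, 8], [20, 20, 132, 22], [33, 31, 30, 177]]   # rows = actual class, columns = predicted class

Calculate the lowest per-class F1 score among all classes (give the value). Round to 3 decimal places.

0.698

Per-class F1 score (2·TP/(2·TP+FP+FN)):
  6: TP=202, FP=10+20+33=63, FN=12+9+11=32 → 404/499 = 0.8096
  7: TP=156, FP=12+20+31=63, FN=10+13+8=31 → 312/406 = 0.7685
  8: TP=132, FP=9+13+30=52, FN=20+20+22=62 → 264/378 = 0.6984
  9: TP=177, FP=11+8+22=41, FN=33+31+30=94 → 354/489 = 0.7239
Lowest is class '8' with F1 score = 0.698.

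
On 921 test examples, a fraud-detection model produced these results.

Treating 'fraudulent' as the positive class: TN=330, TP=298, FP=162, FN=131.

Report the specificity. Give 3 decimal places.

Specificity = TN/(TN+FP) = 330/(330+162) = 0.671

0.671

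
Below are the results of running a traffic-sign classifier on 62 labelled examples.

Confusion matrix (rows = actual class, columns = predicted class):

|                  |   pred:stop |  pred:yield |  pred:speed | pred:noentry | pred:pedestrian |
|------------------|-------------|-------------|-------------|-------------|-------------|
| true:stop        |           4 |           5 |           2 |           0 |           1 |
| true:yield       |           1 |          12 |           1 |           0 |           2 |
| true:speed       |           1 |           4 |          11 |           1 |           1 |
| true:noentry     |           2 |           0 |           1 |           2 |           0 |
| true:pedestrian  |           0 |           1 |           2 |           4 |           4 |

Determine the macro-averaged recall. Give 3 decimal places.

0.492

Per-class recall (TP/(TP+FN)):
  stop: TP=4, FN=5+2+0+1=8 → 4/12 = 0.3333
  yield: TP=12, FN=1+1+0+2=4 → 12/16 = 0.7500
  speed: TP=11, FN=1+4+1+1=7 → 11/18 = 0.6111
  noentry: TP=2, FN=2+0+1+0=3 → 2/5 = 0.4000
  pedestrian: TP=4, FN=0+1+2+4=7 → 4/11 = 0.3636
Macro-recall = mean = (0.3333 + 0.7500 + 0.6111 + 0.4000 + 0.3636) / 5 = 0.492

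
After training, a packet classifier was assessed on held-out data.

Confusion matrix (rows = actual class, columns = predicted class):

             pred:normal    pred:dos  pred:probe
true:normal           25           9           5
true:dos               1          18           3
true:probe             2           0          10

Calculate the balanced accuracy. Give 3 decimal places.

0.764

Balanced accuracy = mean of per-class recall.
  normal: recall = 25/39 = 0.6410
  dos: recall = 18/22 = 0.8182
  probe: recall = 10/12 = 0.8333
Mean = (0.6410 + 0.8182 + 0.8333) / 3 = 0.764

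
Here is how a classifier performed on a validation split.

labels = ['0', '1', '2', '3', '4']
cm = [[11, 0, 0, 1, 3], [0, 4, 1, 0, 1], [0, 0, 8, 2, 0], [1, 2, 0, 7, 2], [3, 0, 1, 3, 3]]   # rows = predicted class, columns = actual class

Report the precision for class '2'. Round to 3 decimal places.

0.800

One-vs-rest for '2': TP = diagonal; FP = other classes predicted '2'; FN = '2' predicted as other.
precision = TP/(TP+FP).
2: TP=8, FP=0+0+2+0=2 → 8/10 = 0.8000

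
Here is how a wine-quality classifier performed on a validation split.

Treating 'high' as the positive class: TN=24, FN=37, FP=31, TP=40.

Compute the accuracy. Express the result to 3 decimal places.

Accuracy = (TP+TN)/N = (40+24)/132 = 0.485

0.485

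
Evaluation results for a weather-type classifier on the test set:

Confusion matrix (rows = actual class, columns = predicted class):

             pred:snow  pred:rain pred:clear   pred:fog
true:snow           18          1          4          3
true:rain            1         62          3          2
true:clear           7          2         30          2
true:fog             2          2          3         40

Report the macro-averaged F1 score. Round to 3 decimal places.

0.794

Per-class F1 score (2·TP/(2·TP+FP+FN)):
  snow: TP=18, FP=1+7+2=10, FN=1+4+3=8 → 36/54 = 0.6667
  rain: TP=62, FP=1+2+2=5, FN=1+3+2=6 → 124/135 = 0.9185
  clear: TP=30, FP=4+3+3=10, FN=7+2+2=11 → 60/81 = 0.7407
  fog: TP=40, FP=3+2+2=7, FN=2+2+3=7 → 80/94 = 0.8511
Macro-F1 score = mean = (0.6667 + 0.9185 + 0.7407 + 0.8511) / 4 = 0.794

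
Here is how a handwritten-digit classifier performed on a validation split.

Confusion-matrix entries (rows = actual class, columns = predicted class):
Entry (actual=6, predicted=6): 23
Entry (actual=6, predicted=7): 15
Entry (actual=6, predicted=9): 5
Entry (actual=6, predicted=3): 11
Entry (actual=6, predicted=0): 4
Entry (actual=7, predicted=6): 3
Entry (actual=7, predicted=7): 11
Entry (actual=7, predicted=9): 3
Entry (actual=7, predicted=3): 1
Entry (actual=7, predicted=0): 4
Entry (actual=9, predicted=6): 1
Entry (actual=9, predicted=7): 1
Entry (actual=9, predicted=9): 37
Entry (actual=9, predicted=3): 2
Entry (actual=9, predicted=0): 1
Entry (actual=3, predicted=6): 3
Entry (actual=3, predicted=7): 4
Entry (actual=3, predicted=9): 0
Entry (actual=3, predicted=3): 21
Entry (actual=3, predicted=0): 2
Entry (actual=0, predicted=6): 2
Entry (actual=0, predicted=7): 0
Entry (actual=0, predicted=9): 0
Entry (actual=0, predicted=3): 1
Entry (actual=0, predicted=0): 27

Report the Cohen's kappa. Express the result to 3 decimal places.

0.567

Observed agreement pₒ = trace/N = 119/182 = 0.6538
Expected agreement pₑ = Σ (rowᵢ·colᵢ)/N² = (58·32 + 22·31 + 42·45 + 30·36 + 30·38)/182² = 0.2007
κ = (pₒ − pₑ)/(1 − pₑ) = (0.6538 − 0.2007)/(1 − 0.2007) = 0.567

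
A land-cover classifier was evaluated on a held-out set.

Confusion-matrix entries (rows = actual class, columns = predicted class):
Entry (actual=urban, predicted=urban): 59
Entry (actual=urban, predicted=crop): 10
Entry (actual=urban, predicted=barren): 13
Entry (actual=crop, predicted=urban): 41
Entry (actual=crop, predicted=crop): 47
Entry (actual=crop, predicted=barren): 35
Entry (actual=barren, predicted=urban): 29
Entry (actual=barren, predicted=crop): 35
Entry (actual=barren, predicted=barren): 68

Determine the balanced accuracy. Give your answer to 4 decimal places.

Balanced accuracy = mean of per-class recall.
  urban: recall = 59/82 = 0.71951
  crop: recall = 47/123 = 0.38211
  barren: recall = 68/132 = 0.51515
Mean = (0.71951 + 0.38211 + 0.51515) / 3 = 0.5389

0.5389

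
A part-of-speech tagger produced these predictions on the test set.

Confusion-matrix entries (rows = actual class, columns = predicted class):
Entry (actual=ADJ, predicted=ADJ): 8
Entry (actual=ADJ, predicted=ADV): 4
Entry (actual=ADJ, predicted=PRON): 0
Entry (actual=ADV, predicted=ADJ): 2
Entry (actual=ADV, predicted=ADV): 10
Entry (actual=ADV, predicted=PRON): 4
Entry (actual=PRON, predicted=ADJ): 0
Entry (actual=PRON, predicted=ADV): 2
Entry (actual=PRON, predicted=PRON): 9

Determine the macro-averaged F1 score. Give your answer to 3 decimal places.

Per-class F1 score (2·TP/(2·TP+FP+FN)):
  ADJ: TP=8, FP=2+0=2, FN=4+0=4 → 16/22 = 0.7273
  ADV: TP=10, FP=4+2=6, FN=2+4=6 → 20/32 = 0.6250
  PRON: TP=9, FP=0+4=4, FN=0+2=2 → 18/24 = 0.7500
Macro-F1 score = mean = (0.7273 + 0.6250 + 0.7500) / 3 = 0.701

0.701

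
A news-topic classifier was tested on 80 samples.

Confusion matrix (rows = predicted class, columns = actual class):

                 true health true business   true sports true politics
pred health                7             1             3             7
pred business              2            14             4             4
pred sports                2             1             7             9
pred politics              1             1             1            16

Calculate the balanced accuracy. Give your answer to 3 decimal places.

0.579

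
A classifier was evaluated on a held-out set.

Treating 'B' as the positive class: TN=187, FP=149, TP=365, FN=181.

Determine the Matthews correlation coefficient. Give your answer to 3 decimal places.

MCC = (TP·TN − FP·FN) / √((TP+FP)(TP+FN)(TN+FP)(TN+FN))
Numerator = 365·187 − 149·181 = 41286
Denominator = √(514·546·336·368) = √34701069312 = 186282.2303
MCC = 41286 / 186282.2303 = 0.222

0.222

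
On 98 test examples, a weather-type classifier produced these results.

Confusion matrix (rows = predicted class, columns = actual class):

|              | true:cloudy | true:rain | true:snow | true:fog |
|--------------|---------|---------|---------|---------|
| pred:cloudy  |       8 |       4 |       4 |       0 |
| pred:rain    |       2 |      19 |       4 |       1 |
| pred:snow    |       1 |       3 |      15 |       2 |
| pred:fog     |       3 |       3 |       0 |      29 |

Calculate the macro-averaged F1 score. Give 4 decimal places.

0.6929

Per-class F1 score (2·TP/(2·TP+FP+FN)):
  cloudy: TP=8, FP=4+4+0=8, FN=2+1+3=6 → 16/30 = 0.53333
  rain: TP=19, FP=2+4+1=7, FN=4+3+3=10 → 38/55 = 0.69091
  snow: TP=15, FP=1+3+2=6, FN=4+4+0=8 → 30/44 = 0.68182
  fog: TP=29, FP=3+3+0=6, FN=0+1+2=3 → 58/67 = 0.86567
Macro-F1 score = mean = (0.53333 + 0.69091 + 0.68182 + 0.86567) / 4 = 0.6929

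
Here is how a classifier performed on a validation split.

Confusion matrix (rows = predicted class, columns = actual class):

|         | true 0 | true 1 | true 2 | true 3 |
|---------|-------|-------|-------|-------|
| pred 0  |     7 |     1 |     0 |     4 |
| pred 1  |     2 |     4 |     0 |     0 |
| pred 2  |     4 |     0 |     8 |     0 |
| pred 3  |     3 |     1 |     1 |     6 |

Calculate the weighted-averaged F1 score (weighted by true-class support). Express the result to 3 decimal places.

0.599

Per-class F1 score (2·TP/(2·TP+FP+FN)):
  0: TP=7, FP=1+0+4=5, FN=2+4+3=9 → 14/28 = 0.5000
  1: TP=4, FP=2+0+0=2, FN=1+0+1=2 → 8/12 = 0.6667
  2: TP=8, FP=4+0+0=4, FN=0+0+1=1 → 16/21 = 0.7619
  3: TP=6, FP=3+1+1=5, FN=4+0+0=4 → 12/21 = 0.5714
Weighted-F1 score = Σ (supportᵢ/N)·F1 scoreᵢ with N=41: (16/41)·0.5000 + (6/41)·0.6667 + (9/41)·0.7619 + (10/41)·0.5714 = 0.599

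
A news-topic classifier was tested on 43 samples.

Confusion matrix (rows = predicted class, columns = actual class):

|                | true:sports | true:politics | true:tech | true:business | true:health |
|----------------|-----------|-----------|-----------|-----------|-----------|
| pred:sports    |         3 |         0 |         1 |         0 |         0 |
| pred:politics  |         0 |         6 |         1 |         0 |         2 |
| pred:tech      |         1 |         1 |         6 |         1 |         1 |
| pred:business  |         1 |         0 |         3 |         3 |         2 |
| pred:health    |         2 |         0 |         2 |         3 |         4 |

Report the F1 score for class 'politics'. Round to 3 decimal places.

0.750

Treat 'politics' as positive and all other classes as negative.
F1 score = 2·TP/(2·TP+FP+FN).
politics: TP=6, FP=0+1+0+2=3, FN=0+1+0+0=1 → 12/16 = 0.7500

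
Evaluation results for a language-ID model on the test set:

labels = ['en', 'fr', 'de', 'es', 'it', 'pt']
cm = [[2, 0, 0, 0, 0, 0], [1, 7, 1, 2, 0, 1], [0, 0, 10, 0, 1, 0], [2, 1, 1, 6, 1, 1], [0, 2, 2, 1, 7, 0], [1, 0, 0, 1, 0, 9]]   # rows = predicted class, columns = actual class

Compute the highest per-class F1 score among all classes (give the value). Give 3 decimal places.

0.818

Per-class F1 score (2·TP/(2·TP+FP+FN)):
  en: TP=2, FP=0+0+0+0+0=0, FN=1+0+2+0+1=4 → 4/8 = 0.5000
  fr: TP=7, FP=1+1+2+0+1=5, FN=0+0+1+2+0=3 → 14/22 = 0.6364
  de: TP=10, FP=0+0+0+1+0=1, FN=0+1+1+2+0=4 → 20/25 = 0.8000
  es: TP=6, FP=2+1+1+1+1=6, FN=0+2+0+1+1=4 → 12/22 = 0.5455
  it: TP=7, FP=0+2+2+1+0=5, FN=0+0+1+1+0=2 → 14/21 = 0.6667
  pt: TP=9, FP=1+0+0+1+0=2, FN=0+1+0+1+0=2 → 18/22 = 0.8182
Highest is class 'pt' with F1 score = 0.818.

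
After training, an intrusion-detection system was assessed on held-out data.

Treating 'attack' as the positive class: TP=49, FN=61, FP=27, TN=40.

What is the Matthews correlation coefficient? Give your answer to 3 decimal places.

MCC = (TP·TN − FP·FN) / √((TP+FP)(TP+FN)(TN+FP)(TN+FN))
Numerator = 49·40 − 27·61 = 313
Denominator = √(76·110·67·101) = √56572120 = 7521.4440
MCC = 313 / 7521.4440 = 0.042

0.042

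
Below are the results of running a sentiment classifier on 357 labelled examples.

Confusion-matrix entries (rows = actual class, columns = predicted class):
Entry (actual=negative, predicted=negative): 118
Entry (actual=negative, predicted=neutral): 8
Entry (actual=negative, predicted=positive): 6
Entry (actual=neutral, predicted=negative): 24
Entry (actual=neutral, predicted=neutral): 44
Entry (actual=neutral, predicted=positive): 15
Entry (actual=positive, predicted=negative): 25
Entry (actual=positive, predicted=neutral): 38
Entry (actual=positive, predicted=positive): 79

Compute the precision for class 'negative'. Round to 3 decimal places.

0.707

precision = TP/(TP+FP).
negative: TP=118, FP=24+25=49 → 118/167 = 0.7066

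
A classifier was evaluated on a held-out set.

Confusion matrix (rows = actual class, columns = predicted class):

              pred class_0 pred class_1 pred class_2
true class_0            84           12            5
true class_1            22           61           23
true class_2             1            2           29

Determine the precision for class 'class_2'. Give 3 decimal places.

Take TP from the diagonal, FP from the rest of the 'class_2' prediction marginal, FN from the rest of the 'class_2' actual marginal.
precision = TP/(TP+FP).
class_2: TP=29, FP=5+23=28 → 29/57 = 0.5088

0.509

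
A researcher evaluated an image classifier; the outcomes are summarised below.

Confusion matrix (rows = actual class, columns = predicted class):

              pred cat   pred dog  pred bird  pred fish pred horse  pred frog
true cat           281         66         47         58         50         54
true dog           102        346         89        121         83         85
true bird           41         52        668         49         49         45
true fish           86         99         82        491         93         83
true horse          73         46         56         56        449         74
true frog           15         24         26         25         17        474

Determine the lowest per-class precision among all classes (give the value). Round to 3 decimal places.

Per-class precision (TP/(TP+FP)):
  cat: TP=281, FP=102+41+86+73+15=317 → 281/598 = 0.4699
  dog: TP=346, FP=66+52+99+46+24=287 → 346/633 = 0.5466
  bird: TP=668, FP=47+89+82+56+26=300 → 668/968 = 0.6901
  fish: TP=491, FP=58+121+49+56+25=309 → 491/800 = 0.6138
  horse: TP=449, FP=50+83+49+93+17=292 → 449/741 = 0.6059
  frog: TP=474, FP=54+85+45+83+74=341 → 474/815 = 0.5816
Lowest is class 'cat' with precision = 0.470.

0.470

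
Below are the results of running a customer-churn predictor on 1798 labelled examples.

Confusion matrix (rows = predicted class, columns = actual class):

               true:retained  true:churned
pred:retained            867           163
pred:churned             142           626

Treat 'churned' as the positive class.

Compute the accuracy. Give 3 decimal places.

Accuracy = (TP+TN)/N = (626+867)/1798 = 0.830

0.830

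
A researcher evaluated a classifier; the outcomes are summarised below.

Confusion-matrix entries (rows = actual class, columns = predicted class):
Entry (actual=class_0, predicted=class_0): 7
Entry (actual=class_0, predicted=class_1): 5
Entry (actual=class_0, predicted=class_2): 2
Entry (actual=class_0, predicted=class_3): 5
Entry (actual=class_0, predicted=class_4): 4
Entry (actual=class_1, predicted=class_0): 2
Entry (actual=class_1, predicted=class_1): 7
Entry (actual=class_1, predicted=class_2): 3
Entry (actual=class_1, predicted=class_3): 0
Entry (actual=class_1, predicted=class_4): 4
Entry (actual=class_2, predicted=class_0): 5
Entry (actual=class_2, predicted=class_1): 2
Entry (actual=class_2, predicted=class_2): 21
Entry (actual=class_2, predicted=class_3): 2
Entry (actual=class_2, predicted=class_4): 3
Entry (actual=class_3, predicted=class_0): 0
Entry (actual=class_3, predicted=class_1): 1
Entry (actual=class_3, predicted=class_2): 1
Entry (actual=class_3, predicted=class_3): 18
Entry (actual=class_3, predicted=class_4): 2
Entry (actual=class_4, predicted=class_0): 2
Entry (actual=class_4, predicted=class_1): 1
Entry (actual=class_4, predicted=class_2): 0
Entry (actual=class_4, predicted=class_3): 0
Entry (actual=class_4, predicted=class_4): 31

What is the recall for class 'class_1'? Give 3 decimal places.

One-vs-rest for 'class_1': TP = diagonal; FP = other classes predicted 'class_1'; FN = 'class_1' predicted as other.
recall = TP/(TP+FN).
class_1: TP=7, FN=2+3+0+4=9 → 7/16 = 0.4375

0.438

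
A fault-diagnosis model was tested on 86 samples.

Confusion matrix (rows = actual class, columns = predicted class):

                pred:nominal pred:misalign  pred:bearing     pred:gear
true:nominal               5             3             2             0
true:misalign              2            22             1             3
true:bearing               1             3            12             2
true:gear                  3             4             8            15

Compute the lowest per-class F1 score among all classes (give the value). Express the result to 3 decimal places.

Per-class F1 score (2·TP/(2·TP+FP+FN)):
  nominal: TP=5, FP=2+1+3=6, FN=3+2+0=5 → 10/21 = 0.4762
  misalign: TP=22, FP=3+3+4=10, FN=2+1+3=6 → 44/60 = 0.7333
  bearing: TP=12, FP=2+1+8=11, FN=1+3+2=6 → 24/41 = 0.5854
  gear: TP=15, FP=0+3+2=5, FN=3+4+8=15 → 30/50 = 0.6000
Lowest is class 'nominal' with F1 score = 0.476.

0.476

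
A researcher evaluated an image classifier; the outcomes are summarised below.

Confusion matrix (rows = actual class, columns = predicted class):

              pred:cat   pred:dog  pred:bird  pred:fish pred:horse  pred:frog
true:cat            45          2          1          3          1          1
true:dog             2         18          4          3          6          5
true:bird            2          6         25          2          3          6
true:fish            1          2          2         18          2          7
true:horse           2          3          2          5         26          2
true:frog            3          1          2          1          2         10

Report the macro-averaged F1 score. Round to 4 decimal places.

0.5975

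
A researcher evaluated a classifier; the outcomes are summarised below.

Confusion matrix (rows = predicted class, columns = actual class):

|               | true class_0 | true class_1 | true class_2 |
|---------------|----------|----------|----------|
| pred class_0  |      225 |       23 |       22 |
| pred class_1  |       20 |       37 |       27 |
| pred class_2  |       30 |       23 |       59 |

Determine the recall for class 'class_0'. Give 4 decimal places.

0.8182

Take TP from the diagonal, FP from the rest of the 'class_0' prediction marginal, FN from the rest of the 'class_0' actual marginal.
recall = TP/(TP+FN).
class_0: TP=225, FN=20+30=50 → 225/275 = 0.81818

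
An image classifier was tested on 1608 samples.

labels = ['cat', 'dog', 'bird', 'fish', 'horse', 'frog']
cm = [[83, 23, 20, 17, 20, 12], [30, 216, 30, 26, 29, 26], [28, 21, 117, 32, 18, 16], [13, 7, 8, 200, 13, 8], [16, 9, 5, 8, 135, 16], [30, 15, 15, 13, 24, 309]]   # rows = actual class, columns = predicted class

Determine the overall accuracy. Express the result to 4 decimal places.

0.6592

Accuracy = trace / total = (83+216+117+200+135+309=1060) / 1608 = 1060/1608 = 0.6592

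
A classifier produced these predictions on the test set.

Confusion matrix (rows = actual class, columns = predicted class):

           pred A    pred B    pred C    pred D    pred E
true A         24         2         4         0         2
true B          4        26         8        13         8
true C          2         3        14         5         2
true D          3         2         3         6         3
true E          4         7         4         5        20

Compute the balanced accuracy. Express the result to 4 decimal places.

0.5164

Balanced accuracy = mean of per-class recall.
  A: recall = 24/32 = 0.75000
  B: recall = 26/59 = 0.44068
  C: recall = 14/26 = 0.53846
  D: recall = 6/17 = 0.35294
  E: recall = 20/40 = 0.50000
Mean = (0.75000 + 0.44068 + 0.53846 + 0.35294 + 0.50000) / 5 = 0.5164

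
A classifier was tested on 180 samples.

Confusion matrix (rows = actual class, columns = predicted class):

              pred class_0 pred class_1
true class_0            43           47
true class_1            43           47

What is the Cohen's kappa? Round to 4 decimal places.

0.0000

Observed agreement pₒ = trace/N = 90/180 = 0.50000
Expected agreement pₑ = Σ (rowᵢ·colᵢ)/N² = (90·86 + 90·94)/180² = 0.50000
κ = (pₒ − pₑ)/(1 − pₑ) = (0.50000 − 0.50000)/(1 − 0.50000) = 0.0000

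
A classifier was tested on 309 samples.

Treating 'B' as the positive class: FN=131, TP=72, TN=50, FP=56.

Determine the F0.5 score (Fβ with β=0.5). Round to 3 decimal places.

Fβ = (1+β²)·TP / ((1+β²)·TP + β²·FN + FP), with β²=1/4
= 1.25·72 / (1.25·72 + 0.25·131 + 56) = 0.503

0.503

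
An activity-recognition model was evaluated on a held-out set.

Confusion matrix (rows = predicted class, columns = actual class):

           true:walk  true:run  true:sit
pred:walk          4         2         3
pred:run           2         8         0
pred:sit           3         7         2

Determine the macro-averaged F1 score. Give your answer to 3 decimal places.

0.424

Per-class F1 score (2·TP/(2·TP+FP+FN)):
  walk: TP=4, FP=2+3=5, FN=2+3=5 → 8/18 = 0.4444
  run: TP=8, FP=2+0=2, FN=2+7=9 → 16/27 = 0.5926
  sit: TP=2, FP=3+7=10, FN=3+0=3 → 4/17 = 0.2353
Macro-F1 score = mean = (0.4444 + 0.5926 + 0.2353) / 3 = 0.424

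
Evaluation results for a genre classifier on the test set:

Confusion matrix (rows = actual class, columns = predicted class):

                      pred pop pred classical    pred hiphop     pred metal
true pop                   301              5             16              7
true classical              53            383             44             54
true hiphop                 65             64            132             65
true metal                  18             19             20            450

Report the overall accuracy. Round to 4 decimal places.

0.7465

Accuracy = trace / total = (301+383+132+450=1266) / 1696 = 1266/1696 = 0.7465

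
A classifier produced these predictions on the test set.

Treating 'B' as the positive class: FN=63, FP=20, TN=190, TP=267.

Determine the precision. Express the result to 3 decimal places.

Precision = TP/(TP+FP) = 267/(267+20) = 267/287 = 0.930

0.930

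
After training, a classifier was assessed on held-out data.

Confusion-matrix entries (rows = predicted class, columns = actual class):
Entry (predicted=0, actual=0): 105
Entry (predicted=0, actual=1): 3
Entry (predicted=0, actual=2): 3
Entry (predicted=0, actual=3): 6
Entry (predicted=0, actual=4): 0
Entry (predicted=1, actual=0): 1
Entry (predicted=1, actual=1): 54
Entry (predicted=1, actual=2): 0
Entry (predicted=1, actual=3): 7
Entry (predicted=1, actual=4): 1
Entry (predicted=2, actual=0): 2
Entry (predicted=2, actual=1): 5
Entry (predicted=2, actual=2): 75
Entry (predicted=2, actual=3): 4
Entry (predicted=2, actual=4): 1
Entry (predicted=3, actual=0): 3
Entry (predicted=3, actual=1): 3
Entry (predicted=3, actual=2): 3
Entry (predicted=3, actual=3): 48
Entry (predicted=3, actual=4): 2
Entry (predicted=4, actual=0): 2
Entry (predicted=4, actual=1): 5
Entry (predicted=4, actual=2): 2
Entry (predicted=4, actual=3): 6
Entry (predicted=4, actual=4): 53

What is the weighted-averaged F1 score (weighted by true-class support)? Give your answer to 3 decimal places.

Per-class F1 score (2·TP/(2·TP+FP+FN)):
  0: TP=105, FP=3+3+6+0=12, FN=1+2+3+2=8 → 210/230 = 0.9130
  1: TP=54, FP=1+0+7+1=9, FN=3+5+3+5=16 → 108/133 = 0.8120
  2: TP=75, FP=2+5+4+1=12, FN=3+0+3+2=8 → 150/170 = 0.8824
  3: TP=48, FP=3+3+3+2=11, FN=6+7+4+6=23 → 96/130 = 0.7385
  4: TP=53, FP=2+5+2+6=15, FN=0+1+1+2=4 → 106/125 = 0.8480
Weighted-F1 score = Σ (supportᵢ/N)·F1 scoreᵢ with N=394: (113/394)·0.9130 + (70/394)·0.8120 + (83/394)·0.8824 + (71/394)·0.7385 + (57/394)·0.8480 = 0.848

0.848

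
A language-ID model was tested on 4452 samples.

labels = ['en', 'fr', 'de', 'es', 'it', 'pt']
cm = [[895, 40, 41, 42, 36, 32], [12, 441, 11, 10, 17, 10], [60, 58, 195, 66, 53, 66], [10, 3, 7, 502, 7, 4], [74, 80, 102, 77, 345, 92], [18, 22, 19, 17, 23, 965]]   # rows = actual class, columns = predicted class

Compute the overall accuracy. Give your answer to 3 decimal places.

Accuracy = trace / total = (895+441+195+502+345+965=3343) / 4452 = 3343/4452 = 0.751

0.751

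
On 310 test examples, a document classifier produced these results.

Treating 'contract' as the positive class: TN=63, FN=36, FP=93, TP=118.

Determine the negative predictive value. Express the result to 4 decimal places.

0.6364

NPV = TN/(TN+FN) = 63/(63+36) = 0.6364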